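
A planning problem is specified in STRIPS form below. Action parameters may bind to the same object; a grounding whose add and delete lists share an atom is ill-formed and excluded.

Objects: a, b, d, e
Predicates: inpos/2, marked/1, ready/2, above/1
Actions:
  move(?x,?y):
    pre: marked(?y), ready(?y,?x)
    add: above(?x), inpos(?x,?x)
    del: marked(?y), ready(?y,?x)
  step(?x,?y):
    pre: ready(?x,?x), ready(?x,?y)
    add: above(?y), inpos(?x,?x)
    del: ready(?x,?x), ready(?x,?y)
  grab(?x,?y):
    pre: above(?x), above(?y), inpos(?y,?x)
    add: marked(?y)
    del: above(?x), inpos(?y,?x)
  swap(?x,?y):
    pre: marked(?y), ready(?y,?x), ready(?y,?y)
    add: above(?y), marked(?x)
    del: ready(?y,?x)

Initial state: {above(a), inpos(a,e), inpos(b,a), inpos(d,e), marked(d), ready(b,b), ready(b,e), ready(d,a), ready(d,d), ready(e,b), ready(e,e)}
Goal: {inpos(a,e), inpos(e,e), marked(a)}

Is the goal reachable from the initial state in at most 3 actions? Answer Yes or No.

Yes

1. step(e,b)  →  {above(a), above(b), inpos(a,e), inpos(b,a), inpos(d,e), inpos(e,e), marked(d), ready(b,b), ready(b,e), ready(d,a), ready(d,d)}
2. swap(a,d)  →  {above(a), above(b), above(d), inpos(a,e), inpos(b,a), inpos(d,e), inpos(e,e), marked(a), marked(d), ready(b,b), ready(b,e), ready(d,d)}
optimal plan length = 2; 2 ≤ 3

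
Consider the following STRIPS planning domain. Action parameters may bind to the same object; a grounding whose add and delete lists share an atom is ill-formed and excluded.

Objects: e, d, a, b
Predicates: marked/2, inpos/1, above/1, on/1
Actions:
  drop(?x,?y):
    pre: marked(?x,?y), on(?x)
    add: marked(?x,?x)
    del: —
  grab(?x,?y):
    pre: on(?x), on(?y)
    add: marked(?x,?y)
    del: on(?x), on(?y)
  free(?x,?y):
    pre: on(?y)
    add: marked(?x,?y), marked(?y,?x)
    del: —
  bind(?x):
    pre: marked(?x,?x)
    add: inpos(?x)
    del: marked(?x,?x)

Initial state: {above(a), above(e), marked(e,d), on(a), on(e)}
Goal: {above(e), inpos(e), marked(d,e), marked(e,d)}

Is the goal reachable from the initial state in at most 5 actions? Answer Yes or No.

1. drop(e,d)  →  {above(a), above(e), marked(e,d), marked(e,e), on(a), on(e)}
2. free(d,e)  →  {above(a), above(e), marked(d,e), marked(e,d), marked(e,e), on(a), on(e)}
3. bind(e)  →  {above(a), above(e), inpos(e), marked(d,e), marked(e,d), on(a), on(e)}
optimal plan length = 3; 3 ≤ 5

Yes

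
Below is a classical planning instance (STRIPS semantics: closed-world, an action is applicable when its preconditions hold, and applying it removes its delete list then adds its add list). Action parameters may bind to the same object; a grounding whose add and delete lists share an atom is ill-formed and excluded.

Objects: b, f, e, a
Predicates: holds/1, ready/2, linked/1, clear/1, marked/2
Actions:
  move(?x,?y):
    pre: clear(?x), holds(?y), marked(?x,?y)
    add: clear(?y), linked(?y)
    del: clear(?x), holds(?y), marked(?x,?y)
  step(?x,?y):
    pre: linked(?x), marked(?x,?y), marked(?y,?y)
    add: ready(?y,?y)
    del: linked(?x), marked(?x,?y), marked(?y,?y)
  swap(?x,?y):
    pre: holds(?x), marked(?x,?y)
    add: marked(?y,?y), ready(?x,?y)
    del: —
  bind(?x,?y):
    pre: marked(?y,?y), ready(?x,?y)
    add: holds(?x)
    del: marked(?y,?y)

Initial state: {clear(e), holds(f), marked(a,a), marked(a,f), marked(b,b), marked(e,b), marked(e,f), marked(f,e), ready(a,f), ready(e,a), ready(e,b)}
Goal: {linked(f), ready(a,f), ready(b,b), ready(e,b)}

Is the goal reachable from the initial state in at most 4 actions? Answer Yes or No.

1. move(e,f)  →  {clear(f), linked(f), marked(a,a), marked(a,f), marked(b,b), marked(e,b), marked(f,e), ready(a,f), ready(e,a), ready(e,b)}
2. bind(e,a)  →  {clear(f), holds(e), linked(f), marked(a,f), marked(b,b), marked(e,b), marked(f,e), ready(a,f), ready(e,a), ready(e,b)}
3. move(f,e)  →  {clear(e), linked(e), linked(f), marked(a,f), marked(b,b), marked(e,b), ready(a,f), ready(e,a), ready(e,b)}
4. step(e,b)  →  {clear(e), linked(f), marked(a,f), ready(a,f), ready(b,b), ready(e,a), ready(e,b)}
optimal plan length = 4; 4 ≤ 4

Yes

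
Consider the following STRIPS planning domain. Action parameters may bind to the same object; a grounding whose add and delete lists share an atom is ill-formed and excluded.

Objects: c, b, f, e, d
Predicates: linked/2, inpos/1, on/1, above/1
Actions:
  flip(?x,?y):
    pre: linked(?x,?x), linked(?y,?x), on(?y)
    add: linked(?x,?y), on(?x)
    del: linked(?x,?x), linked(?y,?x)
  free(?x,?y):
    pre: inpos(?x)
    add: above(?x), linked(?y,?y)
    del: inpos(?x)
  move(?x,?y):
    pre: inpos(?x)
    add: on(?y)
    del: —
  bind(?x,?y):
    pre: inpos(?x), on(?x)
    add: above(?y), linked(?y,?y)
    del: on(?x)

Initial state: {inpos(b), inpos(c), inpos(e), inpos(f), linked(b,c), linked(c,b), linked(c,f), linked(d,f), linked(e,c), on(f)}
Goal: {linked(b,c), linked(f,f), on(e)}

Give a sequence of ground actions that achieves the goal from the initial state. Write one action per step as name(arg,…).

free(c,f); move(b,e)

1. free(c,f)  →  {above(c), inpos(b), inpos(e), inpos(f), linked(b,c), linked(c,b), linked(c,f), linked(d,f), linked(e,c), linked(f,f), on(f)}
2. move(b,e)  →  {above(c), inpos(b), inpos(e), inpos(f), linked(b,c), linked(c,b), linked(c,f), linked(d,f), linked(e,c), linked(f,f), on(e), on(f)}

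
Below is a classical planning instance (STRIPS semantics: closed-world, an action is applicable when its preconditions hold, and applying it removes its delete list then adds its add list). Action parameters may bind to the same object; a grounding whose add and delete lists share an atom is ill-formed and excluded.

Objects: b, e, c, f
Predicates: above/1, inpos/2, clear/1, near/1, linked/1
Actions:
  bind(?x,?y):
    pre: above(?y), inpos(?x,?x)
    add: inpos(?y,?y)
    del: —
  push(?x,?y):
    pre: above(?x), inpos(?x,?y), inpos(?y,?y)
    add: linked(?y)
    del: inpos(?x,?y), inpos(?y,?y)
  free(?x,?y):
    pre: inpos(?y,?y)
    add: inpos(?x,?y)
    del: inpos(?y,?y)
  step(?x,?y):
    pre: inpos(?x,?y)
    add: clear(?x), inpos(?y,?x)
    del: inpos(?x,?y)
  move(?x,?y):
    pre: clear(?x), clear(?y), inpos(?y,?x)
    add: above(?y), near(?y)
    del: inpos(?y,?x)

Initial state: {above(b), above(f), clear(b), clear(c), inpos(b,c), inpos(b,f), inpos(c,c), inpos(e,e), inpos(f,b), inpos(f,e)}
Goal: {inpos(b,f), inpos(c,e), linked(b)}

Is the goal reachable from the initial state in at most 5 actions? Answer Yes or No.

1. bind(e,b)  →  {above(b), above(f), clear(b), clear(c), inpos(b,b), inpos(b,c), inpos(b,f), inpos(c,c), inpos(e,e), inpos(f,b), inpos(f,e)}
2. push(b,b)  →  {above(b), above(f), clear(b), clear(c), inpos(b,c), inpos(b,f), inpos(c,c), inpos(e,e), inpos(f,b), inpos(f,e), linked(b)}
3. free(c,e)  →  {above(b), above(f), clear(b), clear(c), inpos(b,c), inpos(b,f), inpos(c,c), inpos(c,e), inpos(f,b), inpos(f,e), linked(b)}
optimal plan length = 3; 3 ≤ 5

Yes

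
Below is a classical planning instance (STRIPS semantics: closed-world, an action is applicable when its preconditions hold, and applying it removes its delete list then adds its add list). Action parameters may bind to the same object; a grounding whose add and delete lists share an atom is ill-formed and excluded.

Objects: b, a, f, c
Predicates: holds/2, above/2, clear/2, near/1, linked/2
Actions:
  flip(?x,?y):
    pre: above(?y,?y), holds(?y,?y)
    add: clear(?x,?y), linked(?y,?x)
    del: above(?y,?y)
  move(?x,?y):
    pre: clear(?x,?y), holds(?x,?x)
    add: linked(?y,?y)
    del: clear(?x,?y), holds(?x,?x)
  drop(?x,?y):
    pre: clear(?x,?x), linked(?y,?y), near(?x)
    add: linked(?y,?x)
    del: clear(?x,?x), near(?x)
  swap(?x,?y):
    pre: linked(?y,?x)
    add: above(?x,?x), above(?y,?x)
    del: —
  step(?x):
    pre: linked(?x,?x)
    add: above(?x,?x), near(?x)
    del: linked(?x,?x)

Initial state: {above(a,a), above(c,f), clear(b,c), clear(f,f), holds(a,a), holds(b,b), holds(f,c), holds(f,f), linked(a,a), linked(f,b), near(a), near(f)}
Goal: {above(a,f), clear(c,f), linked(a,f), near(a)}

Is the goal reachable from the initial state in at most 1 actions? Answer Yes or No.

No

1. flip(f,a)  →  {above(c,f), clear(b,c), clear(f,a), clear(f,f), holds(a,a), holds(b,b), holds(f,c), holds(f,f), linked(a,a), linked(a,f), linked(f,b), near(a), near(f)}
2. swap(f,a)  →  {above(a,f), above(c,f), above(f,f), clear(b,c), clear(f,a), clear(f,f), holds(a,a), holds(b,b), holds(f,c), holds(f,f), linked(a,a), linked(a,f), linked(f,b), near(a), near(f)}
3. flip(c,f)  →  {above(a,f), above(c,f), clear(b,c), clear(c,f), clear(f,a), clear(f,f), holds(a,a), holds(b,b), holds(f,c), holds(f,f), linked(a,a), linked(a,f), linked(f,b), linked(f,c), near(a), near(f)}
optimal plan length = 3; 3 > 1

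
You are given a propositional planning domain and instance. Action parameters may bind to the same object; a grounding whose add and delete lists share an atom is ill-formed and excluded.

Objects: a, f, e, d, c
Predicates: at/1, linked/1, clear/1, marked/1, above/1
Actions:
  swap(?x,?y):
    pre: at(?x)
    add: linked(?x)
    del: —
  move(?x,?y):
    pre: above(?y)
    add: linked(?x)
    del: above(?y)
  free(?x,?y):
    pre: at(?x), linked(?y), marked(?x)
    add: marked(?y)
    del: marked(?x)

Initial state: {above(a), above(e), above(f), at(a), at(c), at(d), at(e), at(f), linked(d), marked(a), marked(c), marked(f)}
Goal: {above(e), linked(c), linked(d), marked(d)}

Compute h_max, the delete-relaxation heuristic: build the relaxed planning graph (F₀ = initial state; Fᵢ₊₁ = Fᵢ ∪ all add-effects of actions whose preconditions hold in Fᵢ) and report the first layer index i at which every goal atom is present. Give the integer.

1

F0 = init (12 atoms)
F1 = F0 ∪ {linked(a), linked(c), linked(e), linked(f), marked(d)}  (17 atoms)
goal ⊆ F1  ⇒  h_max = 1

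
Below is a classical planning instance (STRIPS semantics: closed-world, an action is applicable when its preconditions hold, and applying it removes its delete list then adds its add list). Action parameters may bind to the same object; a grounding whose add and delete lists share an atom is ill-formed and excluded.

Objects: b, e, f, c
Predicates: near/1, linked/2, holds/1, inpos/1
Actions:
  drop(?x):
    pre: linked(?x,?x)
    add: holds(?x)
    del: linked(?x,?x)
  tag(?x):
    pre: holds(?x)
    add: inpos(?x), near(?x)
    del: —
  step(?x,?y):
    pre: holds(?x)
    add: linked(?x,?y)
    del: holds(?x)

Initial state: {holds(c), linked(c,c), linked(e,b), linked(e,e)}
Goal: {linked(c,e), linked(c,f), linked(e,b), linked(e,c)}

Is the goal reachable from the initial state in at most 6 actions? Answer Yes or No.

1. drop(e)  →  {holds(c), holds(e), linked(c,c), linked(e,b)}
2. step(e,c)  →  {holds(c), linked(c,c), linked(e,b), linked(e,c)}
3. step(c,e)  →  {linked(c,c), linked(c,e), linked(e,b), linked(e,c)}
4. drop(c)  →  {holds(c), linked(c,e), linked(e,b), linked(e,c)}
5. step(c,f)  →  {linked(c,e), linked(c,f), linked(e,b), linked(e,c)}
optimal plan length = 5; 5 ≤ 6

Yes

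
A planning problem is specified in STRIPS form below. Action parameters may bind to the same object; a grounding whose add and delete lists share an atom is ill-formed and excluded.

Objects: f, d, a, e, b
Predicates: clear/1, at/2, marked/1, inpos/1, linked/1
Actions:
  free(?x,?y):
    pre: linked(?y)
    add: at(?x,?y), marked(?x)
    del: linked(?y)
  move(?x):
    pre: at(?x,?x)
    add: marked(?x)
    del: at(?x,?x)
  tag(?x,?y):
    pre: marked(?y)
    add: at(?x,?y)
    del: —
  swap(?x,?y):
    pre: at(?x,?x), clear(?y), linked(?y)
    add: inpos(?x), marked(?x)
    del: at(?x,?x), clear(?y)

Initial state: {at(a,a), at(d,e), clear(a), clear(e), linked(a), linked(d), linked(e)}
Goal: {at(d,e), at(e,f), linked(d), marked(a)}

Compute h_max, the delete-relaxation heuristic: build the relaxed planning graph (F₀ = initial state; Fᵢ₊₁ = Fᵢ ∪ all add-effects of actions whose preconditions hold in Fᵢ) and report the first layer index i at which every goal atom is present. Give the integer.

F0 = init (7 atoms)
F1 = F0 ∪ {at(a,d), at(a,e), at(b,a), at(b,d), at(b,e), at(d,a), at(d,d), at(e,a), at(e,d), at(e,e), at(f,a), at(f,d), at(f,e), inpos(a), marked(a), marked(b), marked(d), marked(e), marked(f)}  (26 atoms)
F2 = F1 ∪ {at(a,b), at(a,f), at(b,b), at(b,f), at(d,b), at(d,f), at(e,b), at(e,f), at(f,b), at(f,f), inpos(d), inpos(e)}  (38 atoms)
goal ⊆ F2  ⇒  h_max = 2

2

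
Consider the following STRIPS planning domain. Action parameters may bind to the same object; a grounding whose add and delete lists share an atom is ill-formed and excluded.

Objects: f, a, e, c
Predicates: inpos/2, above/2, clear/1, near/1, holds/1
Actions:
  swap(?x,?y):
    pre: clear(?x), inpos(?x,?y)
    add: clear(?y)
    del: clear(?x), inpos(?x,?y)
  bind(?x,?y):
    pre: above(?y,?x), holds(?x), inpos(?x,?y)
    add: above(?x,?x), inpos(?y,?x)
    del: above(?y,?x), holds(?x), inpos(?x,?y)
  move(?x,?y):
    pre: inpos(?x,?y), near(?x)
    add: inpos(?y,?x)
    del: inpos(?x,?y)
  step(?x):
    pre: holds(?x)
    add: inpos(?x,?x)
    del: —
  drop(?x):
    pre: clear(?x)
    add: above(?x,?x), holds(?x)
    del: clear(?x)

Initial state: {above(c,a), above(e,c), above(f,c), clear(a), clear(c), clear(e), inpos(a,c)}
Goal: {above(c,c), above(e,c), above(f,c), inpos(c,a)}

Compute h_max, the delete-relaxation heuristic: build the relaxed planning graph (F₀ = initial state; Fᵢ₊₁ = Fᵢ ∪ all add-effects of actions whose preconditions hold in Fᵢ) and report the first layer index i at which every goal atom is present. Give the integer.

2

F0 = init (7 atoms)
F1 = F0 ∪ {above(a,a), above(c,c), above(e,e), holds(a), holds(c), holds(e)}  (13 atoms)
F2 = F1 ∪ {inpos(a,a), inpos(c,a), inpos(c,c), inpos(e,e)}  (17 atoms)
goal ⊆ F2  ⇒  h_max = 2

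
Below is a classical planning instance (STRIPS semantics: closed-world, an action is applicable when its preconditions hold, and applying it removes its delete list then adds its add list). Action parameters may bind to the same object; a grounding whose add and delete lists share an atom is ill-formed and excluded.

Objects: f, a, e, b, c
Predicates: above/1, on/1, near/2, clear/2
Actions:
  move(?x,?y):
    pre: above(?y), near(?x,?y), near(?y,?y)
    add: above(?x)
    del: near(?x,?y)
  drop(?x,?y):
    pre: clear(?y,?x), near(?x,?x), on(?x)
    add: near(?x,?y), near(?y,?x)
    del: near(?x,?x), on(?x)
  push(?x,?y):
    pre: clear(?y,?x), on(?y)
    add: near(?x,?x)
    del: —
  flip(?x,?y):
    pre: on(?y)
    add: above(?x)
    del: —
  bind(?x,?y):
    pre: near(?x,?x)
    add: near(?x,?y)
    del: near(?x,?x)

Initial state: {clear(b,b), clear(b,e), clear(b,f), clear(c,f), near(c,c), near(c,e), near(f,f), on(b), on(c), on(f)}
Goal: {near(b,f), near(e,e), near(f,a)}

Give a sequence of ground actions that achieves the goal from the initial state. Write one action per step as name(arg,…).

1. drop(f,b)  →  {clear(b,b), clear(b,e), clear(b,f), clear(c,f), near(b,f), near(c,c), near(c,e), near(f,b), on(b), on(c)}
2. push(f,b)  →  {clear(b,b), clear(b,e), clear(b,f), clear(c,f), near(b,f), near(c,c), near(c,e), near(f,b), near(f,f), on(b), on(c)}
3. push(e,b)  →  {clear(b,b), clear(b,e), clear(b,f), clear(c,f), near(b,f), near(c,c), near(c,e), near(e,e), near(f,b), near(f,f), on(b), on(c)}
4. bind(f,a)  →  {clear(b,b), clear(b,e), clear(b,f), clear(c,f), near(b,f), near(c,c), near(c,e), near(e,e), near(f,a), near(f,b), on(b), on(c)}

drop(f,b); push(f,b); push(e,b); bind(f,a)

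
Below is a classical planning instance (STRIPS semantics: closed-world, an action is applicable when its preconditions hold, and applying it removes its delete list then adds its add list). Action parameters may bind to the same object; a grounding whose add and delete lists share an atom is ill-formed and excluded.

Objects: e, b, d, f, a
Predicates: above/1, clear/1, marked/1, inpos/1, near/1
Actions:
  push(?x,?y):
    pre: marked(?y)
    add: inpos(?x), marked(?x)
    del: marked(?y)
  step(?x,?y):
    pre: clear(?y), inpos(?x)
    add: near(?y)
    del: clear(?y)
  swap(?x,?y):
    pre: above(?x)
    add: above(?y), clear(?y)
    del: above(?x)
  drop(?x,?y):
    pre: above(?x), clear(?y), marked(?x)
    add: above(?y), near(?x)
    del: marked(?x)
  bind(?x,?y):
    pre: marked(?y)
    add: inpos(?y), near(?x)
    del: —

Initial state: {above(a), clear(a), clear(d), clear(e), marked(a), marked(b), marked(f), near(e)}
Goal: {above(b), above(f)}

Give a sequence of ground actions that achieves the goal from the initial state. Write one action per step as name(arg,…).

swap(a,b); swap(b,f); drop(f,b)

1. swap(a,b)  →  {above(b), clear(a), clear(b), clear(d), clear(e), marked(a), marked(b), marked(f), near(e)}
2. swap(b,f)  →  {above(f), clear(a), clear(b), clear(d), clear(e), clear(f), marked(a), marked(b), marked(f), near(e)}
3. drop(f,b)  →  {above(b), above(f), clear(a), clear(b), clear(d), clear(e), clear(f), marked(a), marked(b), near(e), near(f)}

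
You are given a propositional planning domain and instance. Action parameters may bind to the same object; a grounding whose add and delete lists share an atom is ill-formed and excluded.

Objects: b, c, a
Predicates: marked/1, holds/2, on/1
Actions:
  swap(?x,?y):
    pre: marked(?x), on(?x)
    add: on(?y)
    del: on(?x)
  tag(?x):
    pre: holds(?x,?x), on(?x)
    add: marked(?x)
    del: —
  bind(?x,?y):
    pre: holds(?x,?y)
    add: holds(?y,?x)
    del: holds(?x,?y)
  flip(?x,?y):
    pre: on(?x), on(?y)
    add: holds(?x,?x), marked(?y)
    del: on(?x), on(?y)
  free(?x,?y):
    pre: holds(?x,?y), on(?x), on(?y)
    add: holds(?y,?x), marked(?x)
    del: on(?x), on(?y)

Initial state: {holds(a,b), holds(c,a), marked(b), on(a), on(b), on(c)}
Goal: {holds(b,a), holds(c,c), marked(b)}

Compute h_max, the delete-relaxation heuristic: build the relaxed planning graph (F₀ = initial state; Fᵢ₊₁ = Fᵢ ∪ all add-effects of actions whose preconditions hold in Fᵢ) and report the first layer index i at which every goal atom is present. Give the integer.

F0 = init (6 atoms)
F1 = F0 ∪ {holds(a,a), holds(a,c), holds(b,a), holds(b,b), holds(c,c), marked(a), marked(c)}  (13 atoms)
goal ⊆ F1  ⇒  h_max = 1

1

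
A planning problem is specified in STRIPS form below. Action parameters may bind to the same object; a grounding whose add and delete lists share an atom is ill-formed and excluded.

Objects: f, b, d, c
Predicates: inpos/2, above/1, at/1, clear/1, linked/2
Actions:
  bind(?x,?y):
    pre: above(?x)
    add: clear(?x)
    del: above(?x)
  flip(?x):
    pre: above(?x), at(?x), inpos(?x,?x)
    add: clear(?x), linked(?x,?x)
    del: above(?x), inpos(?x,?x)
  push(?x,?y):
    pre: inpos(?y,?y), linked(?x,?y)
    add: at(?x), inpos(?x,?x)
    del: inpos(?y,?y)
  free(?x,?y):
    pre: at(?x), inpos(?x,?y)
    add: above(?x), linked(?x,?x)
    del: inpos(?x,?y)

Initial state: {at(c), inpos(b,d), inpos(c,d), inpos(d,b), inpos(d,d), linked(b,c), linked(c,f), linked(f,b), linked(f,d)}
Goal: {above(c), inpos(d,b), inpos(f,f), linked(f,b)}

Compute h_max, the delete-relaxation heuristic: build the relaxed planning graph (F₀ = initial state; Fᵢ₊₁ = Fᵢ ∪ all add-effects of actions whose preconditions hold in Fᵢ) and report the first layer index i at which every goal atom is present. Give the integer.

F0 = init (9 atoms)
F1 = F0 ∪ {above(c), at(f), inpos(f,f), linked(c,c)}  (13 atoms)
goal ⊆ F1  ⇒  h_max = 1

1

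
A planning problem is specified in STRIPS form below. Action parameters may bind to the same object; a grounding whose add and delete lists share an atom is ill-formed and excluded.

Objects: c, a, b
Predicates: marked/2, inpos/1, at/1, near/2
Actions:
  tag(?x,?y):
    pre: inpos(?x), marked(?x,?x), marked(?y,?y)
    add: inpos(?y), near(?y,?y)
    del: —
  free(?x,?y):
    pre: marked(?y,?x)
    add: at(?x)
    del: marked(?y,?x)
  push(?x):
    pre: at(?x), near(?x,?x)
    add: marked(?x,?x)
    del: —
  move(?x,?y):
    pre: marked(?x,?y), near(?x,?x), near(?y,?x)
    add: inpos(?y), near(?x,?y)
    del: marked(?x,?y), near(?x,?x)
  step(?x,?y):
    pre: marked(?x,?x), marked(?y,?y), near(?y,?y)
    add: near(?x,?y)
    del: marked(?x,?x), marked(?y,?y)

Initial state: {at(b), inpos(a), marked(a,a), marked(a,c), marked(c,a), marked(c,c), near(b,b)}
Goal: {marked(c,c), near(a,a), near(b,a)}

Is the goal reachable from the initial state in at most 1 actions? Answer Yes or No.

1. tag(a,a)  →  {at(b), inpos(a), marked(a,a), marked(a,c), marked(c,a), marked(c,c), near(a,a), near(b,b)}
2. push(b)  →  {at(b), inpos(a), marked(a,a), marked(a,c), marked(b,b), marked(c,a), marked(c,c), near(a,a), near(b,b)}
3. step(b,a)  →  {at(b), inpos(a), marked(a,c), marked(c,a), marked(c,c), near(a,a), near(b,a), near(b,b)}
optimal plan length = 3; 3 > 1

No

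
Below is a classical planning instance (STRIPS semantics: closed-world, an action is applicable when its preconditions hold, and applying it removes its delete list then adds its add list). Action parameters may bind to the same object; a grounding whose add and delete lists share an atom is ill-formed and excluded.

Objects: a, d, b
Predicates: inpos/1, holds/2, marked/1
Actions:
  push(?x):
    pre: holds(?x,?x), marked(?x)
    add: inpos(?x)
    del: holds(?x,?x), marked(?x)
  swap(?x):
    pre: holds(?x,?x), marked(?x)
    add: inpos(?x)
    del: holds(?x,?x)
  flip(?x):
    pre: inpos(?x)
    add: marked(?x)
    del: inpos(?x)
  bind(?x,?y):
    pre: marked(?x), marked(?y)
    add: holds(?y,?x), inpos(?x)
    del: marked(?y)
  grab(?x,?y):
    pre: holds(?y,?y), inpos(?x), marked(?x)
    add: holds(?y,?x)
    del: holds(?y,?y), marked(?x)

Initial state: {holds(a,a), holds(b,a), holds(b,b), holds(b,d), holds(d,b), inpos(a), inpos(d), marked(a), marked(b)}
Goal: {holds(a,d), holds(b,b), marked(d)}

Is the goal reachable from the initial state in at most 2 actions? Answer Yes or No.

1. flip(d)  →  {holds(a,a), holds(b,a), holds(b,b), holds(b,d), holds(d,b), inpos(a), marked(a), marked(b), marked(d)}
2. bind(d,a)  →  {holds(a,a), holds(a,d), holds(b,a), holds(b,b), holds(b,d), holds(d,b), inpos(a), inpos(d), marked(b), marked(d)}
optimal plan length = 2; 2 ≤ 2

Yes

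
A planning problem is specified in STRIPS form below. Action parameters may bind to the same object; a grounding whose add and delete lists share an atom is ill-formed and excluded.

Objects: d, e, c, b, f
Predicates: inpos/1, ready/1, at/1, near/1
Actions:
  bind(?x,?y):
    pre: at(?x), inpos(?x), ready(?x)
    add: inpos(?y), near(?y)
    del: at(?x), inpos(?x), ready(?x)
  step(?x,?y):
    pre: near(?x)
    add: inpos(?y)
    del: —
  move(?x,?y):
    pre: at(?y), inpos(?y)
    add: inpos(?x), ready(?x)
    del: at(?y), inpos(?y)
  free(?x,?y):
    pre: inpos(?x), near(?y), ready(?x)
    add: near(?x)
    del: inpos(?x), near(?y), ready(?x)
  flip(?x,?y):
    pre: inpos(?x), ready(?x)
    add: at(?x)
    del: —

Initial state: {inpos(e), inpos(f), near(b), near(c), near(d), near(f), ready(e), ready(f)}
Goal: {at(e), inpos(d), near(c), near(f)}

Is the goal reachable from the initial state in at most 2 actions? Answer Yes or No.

Yes

1. step(d,d)  →  {inpos(d), inpos(e), inpos(f), near(b), near(c), near(d), near(f), ready(e), ready(f)}
2. flip(e,d)  →  {at(e), inpos(d), inpos(e), inpos(f), near(b), near(c), near(d), near(f), ready(e), ready(f)}
optimal plan length = 2; 2 ≤ 2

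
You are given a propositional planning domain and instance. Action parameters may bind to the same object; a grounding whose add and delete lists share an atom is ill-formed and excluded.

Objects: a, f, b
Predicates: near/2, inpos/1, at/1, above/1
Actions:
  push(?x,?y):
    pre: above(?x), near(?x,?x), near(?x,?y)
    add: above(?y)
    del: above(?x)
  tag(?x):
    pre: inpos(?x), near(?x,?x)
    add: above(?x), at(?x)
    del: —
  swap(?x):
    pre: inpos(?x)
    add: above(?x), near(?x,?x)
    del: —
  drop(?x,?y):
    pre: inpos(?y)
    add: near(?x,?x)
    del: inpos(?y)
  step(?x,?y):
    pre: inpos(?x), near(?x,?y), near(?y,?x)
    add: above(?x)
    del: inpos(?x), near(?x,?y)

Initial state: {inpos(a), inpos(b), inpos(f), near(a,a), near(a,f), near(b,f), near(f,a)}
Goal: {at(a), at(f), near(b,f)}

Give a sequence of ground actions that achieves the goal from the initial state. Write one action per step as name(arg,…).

tag(a); swap(f); tag(f)

1. tag(a)  →  {above(a), at(a), inpos(a), inpos(b), inpos(f), near(a,a), near(a,f), near(b,f), near(f,a)}
2. swap(f)  →  {above(a), above(f), at(a), inpos(a), inpos(b), inpos(f), near(a,a), near(a,f), near(b,f), near(f,a), near(f,f)}
3. tag(f)  →  {above(a), above(f), at(a), at(f), inpos(a), inpos(b), inpos(f), near(a,a), near(a,f), near(b,f), near(f,a), near(f,f)}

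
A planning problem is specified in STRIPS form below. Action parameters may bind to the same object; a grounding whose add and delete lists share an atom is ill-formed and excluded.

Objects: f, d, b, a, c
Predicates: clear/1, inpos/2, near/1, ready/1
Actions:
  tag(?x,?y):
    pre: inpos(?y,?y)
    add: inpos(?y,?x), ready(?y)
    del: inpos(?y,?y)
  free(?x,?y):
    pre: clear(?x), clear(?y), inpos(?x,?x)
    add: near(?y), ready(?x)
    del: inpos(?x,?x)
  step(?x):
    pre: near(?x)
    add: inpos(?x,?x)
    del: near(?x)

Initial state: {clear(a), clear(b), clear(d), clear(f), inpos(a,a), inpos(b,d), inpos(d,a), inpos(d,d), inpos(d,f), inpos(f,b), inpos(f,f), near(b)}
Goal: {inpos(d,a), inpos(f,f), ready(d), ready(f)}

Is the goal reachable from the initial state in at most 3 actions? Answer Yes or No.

Yes

1. tag(f,d)  →  {clear(a), clear(b), clear(d), clear(f), inpos(a,a), inpos(b,d), inpos(d,a), inpos(d,f), inpos(f,b), inpos(f,f), near(b), ready(d)}
2. free(f,f)  →  {clear(a), clear(b), clear(d), clear(f), inpos(a,a), inpos(b,d), inpos(d,a), inpos(d,f), inpos(f,b), near(b), near(f), ready(d), ready(f)}
3. step(f)  →  {clear(a), clear(b), clear(d), clear(f), inpos(a,a), inpos(b,d), inpos(d,a), inpos(d,f), inpos(f,b), inpos(f,f), near(b), ready(d), ready(f)}
optimal plan length = 3; 3 ≤ 3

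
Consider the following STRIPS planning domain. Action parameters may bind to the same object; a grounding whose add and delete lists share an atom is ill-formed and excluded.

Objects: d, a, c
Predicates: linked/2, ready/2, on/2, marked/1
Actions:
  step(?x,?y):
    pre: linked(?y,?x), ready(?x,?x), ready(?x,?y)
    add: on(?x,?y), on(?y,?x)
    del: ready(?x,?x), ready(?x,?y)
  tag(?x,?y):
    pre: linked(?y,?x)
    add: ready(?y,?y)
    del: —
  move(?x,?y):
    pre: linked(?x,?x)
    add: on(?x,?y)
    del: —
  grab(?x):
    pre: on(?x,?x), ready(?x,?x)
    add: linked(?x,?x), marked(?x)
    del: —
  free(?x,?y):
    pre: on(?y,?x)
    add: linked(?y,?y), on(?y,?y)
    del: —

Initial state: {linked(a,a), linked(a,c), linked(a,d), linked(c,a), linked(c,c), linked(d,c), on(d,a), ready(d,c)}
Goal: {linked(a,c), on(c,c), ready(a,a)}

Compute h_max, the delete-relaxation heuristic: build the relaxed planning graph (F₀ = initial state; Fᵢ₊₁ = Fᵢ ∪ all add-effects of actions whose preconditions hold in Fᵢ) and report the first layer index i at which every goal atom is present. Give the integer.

F0 = init (8 atoms)
F1 = F0 ∪ {linked(d,d), on(a,a), on(a,c), on(a,d), on(c,a), on(c,c), on(c,d), on(d,d), ready(a,a), ready(c,c), ready(d,d)}  (19 atoms)
goal ⊆ F1  ⇒  h_max = 1

1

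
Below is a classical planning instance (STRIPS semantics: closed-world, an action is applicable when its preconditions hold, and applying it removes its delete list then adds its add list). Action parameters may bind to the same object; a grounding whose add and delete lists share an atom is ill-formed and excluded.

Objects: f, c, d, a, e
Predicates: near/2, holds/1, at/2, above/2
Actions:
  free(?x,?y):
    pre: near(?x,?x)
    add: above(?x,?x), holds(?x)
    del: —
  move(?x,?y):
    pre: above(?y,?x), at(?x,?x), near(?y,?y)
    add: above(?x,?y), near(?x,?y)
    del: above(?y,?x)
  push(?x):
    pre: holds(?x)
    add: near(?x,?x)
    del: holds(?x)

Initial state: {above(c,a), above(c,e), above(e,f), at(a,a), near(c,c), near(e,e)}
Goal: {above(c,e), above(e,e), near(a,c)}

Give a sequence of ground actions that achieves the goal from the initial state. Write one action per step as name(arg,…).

free(e,f); move(a,c)

1. free(e,f)  →  {above(c,a), above(c,e), above(e,e), above(e,f), at(a,a), holds(e), near(c,c), near(e,e)}
2. move(a,c)  →  {above(a,c), above(c,e), above(e,e), above(e,f), at(a,a), holds(e), near(a,c), near(c,c), near(e,e)}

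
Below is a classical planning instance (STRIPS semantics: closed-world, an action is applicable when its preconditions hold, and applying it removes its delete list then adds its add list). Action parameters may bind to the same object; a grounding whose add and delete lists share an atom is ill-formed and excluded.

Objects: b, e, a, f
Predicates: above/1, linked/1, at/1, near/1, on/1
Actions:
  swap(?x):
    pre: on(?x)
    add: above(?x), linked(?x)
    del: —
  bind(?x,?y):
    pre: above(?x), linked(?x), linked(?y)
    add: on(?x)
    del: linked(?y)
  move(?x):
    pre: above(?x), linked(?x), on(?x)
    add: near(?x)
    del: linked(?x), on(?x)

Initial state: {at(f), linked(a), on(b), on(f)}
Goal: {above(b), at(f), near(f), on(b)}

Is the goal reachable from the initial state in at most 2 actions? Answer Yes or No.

No

1. swap(b)  →  {above(b), at(f), linked(a), linked(b), on(b), on(f)}
2. swap(f)  →  {above(b), above(f), at(f), linked(a), linked(b), linked(f), on(b), on(f)}
3. move(f)  →  {above(b), above(f), at(f), linked(a), linked(b), near(f), on(b)}
optimal plan length = 3; 3 > 2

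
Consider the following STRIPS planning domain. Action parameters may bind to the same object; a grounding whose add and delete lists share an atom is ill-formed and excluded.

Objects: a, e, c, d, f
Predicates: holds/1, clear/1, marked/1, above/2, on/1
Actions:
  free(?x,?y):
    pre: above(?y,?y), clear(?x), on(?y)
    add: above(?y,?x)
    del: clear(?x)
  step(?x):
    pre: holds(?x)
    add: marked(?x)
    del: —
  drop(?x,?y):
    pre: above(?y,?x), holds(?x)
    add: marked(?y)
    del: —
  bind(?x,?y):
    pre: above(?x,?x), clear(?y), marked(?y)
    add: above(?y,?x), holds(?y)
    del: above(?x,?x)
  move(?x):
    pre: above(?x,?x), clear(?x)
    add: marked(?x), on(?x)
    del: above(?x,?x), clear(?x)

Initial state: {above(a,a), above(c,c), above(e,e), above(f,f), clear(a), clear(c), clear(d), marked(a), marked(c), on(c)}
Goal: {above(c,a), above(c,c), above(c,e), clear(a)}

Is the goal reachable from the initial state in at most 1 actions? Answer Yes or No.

1. bind(a,c)  →  {above(c,a), above(c,c), above(e,e), above(f,f), clear(a), clear(c), clear(d), holds(c), marked(a), marked(c), on(c)}
2. bind(e,c)  →  {above(c,a), above(c,c), above(c,e), above(f,f), clear(a), clear(c), clear(d), holds(c), marked(a), marked(c), on(c)}
optimal plan length = 2; 2 > 1

No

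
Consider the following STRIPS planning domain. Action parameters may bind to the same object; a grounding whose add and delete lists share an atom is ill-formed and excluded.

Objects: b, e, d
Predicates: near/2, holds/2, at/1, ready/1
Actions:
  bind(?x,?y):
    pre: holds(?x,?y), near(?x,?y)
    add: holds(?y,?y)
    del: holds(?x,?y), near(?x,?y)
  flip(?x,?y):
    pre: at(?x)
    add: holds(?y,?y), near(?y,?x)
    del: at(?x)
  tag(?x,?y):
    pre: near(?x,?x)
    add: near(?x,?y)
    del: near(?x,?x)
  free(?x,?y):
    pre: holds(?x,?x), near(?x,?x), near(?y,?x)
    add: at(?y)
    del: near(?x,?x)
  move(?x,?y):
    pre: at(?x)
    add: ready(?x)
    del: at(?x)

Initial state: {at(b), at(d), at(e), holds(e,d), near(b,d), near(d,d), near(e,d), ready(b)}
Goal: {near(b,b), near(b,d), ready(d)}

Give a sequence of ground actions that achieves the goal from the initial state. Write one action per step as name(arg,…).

flip(b,b); move(d,b)

1. flip(b,b)  →  {at(d), at(e), holds(b,b), holds(e,d), near(b,b), near(b,d), near(d,d), near(e,d), ready(b)}
2. move(d,b)  →  {at(e), holds(b,b), holds(e,d), near(b,b), near(b,d), near(d,d), near(e,d), ready(b), ready(d)}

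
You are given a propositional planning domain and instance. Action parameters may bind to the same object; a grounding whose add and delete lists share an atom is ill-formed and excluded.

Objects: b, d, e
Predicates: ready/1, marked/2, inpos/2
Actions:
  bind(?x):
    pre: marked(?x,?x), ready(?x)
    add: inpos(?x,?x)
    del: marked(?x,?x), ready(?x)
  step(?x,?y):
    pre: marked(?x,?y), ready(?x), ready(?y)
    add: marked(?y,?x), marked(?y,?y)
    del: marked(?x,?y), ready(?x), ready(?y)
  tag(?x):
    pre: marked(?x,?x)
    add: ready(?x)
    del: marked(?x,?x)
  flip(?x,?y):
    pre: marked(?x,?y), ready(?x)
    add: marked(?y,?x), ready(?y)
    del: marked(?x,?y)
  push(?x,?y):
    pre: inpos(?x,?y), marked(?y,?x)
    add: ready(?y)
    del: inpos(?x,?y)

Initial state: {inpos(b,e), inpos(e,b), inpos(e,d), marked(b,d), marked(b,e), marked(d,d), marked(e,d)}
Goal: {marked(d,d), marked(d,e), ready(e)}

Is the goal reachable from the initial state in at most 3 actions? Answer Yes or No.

Yes

1. push(e,b)  →  {inpos(b,e), inpos(e,d), marked(b,d), marked(b,e), marked(d,d), marked(e,d), ready(b)}
2. flip(b,e)  →  {inpos(b,e), inpos(e,d), marked(b,d), marked(d,d), marked(e,b), marked(e,d), ready(b), ready(e)}
3. flip(e,d)  →  {inpos(b,e), inpos(e,d), marked(b,d), marked(d,d), marked(d,e), marked(e,b), ready(b), ready(d), ready(e)}
optimal plan length = 3; 3 ≤ 3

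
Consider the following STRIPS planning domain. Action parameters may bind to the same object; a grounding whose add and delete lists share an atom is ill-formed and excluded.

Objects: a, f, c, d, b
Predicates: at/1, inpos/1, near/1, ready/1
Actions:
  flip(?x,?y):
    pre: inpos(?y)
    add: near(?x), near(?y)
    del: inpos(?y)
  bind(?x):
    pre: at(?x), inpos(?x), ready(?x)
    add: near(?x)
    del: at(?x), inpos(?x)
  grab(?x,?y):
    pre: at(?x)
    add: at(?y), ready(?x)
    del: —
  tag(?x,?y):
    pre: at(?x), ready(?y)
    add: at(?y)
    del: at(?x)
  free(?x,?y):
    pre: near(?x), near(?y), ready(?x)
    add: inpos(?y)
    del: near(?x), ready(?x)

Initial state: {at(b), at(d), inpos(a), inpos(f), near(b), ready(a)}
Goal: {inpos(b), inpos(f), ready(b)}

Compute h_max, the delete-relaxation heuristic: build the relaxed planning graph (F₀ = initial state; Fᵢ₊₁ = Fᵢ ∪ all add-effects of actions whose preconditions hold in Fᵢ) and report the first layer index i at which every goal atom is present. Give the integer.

F0 = init (6 atoms)
F1 = F0 ∪ {at(a), at(c), at(f), near(a), near(c), near(d), near(f), ready(b), ready(d)}  (15 atoms)
F2 = F1 ∪ {inpos(b), inpos(c), inpos(d), ready(c), ready(f)}  (20 atoms)
goal ⊆ F2  ⇒  h_max = 2

2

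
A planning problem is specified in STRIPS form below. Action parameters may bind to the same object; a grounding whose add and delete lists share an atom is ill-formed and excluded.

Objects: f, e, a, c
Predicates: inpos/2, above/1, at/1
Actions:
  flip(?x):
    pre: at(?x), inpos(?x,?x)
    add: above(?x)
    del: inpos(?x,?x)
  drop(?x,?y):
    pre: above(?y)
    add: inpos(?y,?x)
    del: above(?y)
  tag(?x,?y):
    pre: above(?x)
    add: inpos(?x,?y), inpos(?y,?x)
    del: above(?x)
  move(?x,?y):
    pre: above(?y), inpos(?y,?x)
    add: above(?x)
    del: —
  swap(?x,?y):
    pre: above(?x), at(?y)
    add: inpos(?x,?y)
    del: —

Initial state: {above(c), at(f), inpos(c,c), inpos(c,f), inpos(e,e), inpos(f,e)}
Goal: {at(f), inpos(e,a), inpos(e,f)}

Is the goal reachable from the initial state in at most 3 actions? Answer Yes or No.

No

1. move(f,c)  →  {above(c), above(f), at(f), inpos(c,c), inpos(c,f), inpos(e,e), inpos(f,e)}
2. move(e,f)  →  {above(c), above(e), above(f), at(f), inpos(c,c), inpos(c,f), inpos(e,e), inpos(f,e)}
3. drop(a,e)  →  {above(c), above(f), at(f), inpos(c,c), inpos(c,f), inpos(e,a), inpos(e,e), inpos(f,e)}
4. tag(f,e)  →  {above(c), at(f), inpos(c,c), inpos(c,f), inpos(e,a), inpos(e,e), inpos(e,f), inpos(f,e)}
optimal plan length = 4; 4 > 3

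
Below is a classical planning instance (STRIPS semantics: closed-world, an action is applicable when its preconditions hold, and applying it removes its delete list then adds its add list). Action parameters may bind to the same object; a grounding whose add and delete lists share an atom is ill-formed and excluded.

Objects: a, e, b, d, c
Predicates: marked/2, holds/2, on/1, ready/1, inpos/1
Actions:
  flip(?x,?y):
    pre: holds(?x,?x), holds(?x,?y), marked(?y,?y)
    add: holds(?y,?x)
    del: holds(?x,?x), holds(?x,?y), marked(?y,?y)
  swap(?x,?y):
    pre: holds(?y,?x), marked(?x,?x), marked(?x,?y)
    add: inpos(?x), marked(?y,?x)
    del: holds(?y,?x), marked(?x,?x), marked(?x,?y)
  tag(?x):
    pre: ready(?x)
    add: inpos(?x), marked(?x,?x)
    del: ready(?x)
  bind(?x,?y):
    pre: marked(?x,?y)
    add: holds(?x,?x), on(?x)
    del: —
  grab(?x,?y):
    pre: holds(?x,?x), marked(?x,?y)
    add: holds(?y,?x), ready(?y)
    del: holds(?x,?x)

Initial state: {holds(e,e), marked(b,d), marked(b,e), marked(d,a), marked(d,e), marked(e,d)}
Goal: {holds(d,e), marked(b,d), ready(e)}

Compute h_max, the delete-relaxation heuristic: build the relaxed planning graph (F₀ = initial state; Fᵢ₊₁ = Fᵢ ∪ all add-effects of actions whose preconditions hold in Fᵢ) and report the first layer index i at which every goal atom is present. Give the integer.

2

F0 = init (6 atoms)
F1 = F0 ∪ {holds(b,b), holds(d,d), holds(d,e), on(b), on(d), on(e), ready(d)}  (13 atoms)
F2 = F1 ∪ {holds(a,d), holds(d,b), holds(e,b), holds(e,d), inpos(d), marked(d,d), ready(a), ready(e)}  (21 atoms)
goal ⊆ F2  ⇒  h_max = 2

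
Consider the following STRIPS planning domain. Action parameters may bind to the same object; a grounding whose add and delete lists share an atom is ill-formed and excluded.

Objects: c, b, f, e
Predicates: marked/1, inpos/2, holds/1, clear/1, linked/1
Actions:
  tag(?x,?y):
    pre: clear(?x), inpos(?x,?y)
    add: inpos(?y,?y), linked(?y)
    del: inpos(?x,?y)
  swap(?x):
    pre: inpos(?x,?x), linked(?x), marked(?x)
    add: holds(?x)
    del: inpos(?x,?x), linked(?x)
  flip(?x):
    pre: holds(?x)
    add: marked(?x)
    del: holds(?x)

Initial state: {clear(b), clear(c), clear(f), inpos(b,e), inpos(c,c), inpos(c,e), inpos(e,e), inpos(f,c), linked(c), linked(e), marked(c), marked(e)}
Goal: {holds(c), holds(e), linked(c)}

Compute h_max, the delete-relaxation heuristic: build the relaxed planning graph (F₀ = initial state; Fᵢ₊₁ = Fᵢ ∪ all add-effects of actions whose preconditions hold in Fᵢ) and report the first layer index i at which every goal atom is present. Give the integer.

F0 = init (12 atoms)
F1 = F0 ∪ {holds(c), holds(e)}  (14 atoms)
goal ⊆ F1  ⇒  h_max = 1

1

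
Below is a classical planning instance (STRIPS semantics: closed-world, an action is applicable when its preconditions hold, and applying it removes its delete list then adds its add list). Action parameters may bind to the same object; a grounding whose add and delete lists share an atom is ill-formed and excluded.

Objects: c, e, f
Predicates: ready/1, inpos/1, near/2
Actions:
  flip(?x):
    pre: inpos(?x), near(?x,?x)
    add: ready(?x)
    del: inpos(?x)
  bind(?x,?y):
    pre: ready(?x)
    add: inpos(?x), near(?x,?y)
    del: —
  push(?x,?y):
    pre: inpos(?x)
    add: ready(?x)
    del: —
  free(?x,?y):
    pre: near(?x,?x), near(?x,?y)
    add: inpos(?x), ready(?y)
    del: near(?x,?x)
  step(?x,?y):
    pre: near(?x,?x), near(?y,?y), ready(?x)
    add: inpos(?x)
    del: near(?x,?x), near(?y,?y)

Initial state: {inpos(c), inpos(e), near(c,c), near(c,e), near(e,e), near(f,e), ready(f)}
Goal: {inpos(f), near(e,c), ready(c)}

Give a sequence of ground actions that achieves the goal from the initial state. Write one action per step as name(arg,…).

flip(c); flip(e); bind(e,c); bind(f,c)

1. flip(c)  →  {inpos(e), near(c,c), near(c,e), near(e,e), near(f,e), ready(c), ready(f)}
2. flip(e)  →  {near(c,c), near(c,e), near(e,e), near(f,e), ready(c), ready(e), ready(f)}
3. bind(e,c)  →  {inpos(e), near(c,c), near(c,e), near(e,c), near(e,e), near(f,e), ready(c), ready(e), ready(f)}
4. bind(f,c)  →  {inpos(e), inpos(f), near(c,c), near(c,e), near(e,c), near(e,e), near(f,c), near(f,e), ready(c), ready(e), ready(f)}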